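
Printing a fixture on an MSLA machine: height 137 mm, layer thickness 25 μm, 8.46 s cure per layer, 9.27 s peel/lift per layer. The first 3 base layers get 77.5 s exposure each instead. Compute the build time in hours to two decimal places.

Number of layers: 137 / 0.025 → 5480 (rounded up).
Base layers: 3 × (77.5 + 9.27) → 260.31 s.
Remaining layers: 5477 × (8.46 + 9.27) → 97107.21 s.
Sum: 260.31 + 97107.21 = 97367.52 s → 27.05 hours.

27.05 hours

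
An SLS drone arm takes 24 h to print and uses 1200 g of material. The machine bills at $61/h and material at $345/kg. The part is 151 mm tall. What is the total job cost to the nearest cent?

Machine-time cost = 61 × 24, so $1464.00.
Material charge = 345 × 1200/1000, so $414.00.
Job cost: 1464.00 + 414.00 = $1878.00.

$1878.00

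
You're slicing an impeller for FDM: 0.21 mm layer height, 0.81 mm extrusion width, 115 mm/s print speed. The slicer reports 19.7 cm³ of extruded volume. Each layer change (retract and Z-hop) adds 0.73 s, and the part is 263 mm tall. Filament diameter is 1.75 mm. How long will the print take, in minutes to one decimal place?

Extrusion cross-section: 0.21 × 0.81 → 0.1701 mm².
Path length: 19700 mm³ / 0.1701 mm² → 115814.2 mm.
Extrusion time = 115814.2 / 115, so 1007.1 s.
Number of layers: 263 / 0.21 → 1253 (rounded up).
Layer-change overhead = 1253 × 0.73 = 914.69 s.
Total = 1007.1 + 914.69 = 1921.79 s = 32.0 minutes.

32.0 minutes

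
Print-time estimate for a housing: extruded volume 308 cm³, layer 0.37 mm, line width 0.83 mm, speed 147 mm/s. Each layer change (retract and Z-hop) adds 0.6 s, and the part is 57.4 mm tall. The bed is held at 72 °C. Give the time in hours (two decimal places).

Extrusion cross-section = 0.37 × 0.83 = 0.3071 mm².
Total extruded path = 308000/0.3071 = 1002930.6 mm.
Time extruding = 1002930.6 / 147 = 6822.7 s.
Layers = ⌈57.4/0.37⌉ = 156.
Non-print overhead: 156 × 0.6 → 93.6 s.
Total = 6822.7 + 93.6 = 6916.3 s = 1.92 hours.

1.92 hours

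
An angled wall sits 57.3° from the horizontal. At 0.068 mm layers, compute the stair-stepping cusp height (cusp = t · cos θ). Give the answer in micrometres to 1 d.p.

36.7 μm

h_c = t·cos θ = 0.068 × 0.5402 = 0.036734 mm (36.7 μm).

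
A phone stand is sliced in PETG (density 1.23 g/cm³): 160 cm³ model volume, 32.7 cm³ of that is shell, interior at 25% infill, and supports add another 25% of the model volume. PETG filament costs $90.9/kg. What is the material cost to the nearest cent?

$11.69

Interior volume = 160 − 32.7 = 127.3 cm³.
Deposited infill: 0.25 × 127.3 → 31.825 cm³.
Support: 0.25 × 160 → 40 cm³.
Total extruded = 32.7 + 31.825 + 40 = 104.525 cm³.
Mass: 104.525 × 1.23 → 128.56575 g.
Cost = 128.56575 g / 1000 × $90.9/kg = $11.69.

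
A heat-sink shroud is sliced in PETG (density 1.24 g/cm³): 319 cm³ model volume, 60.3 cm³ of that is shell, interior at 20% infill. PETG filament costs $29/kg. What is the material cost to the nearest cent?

Infill region: 319 − 60.3 → 258.7 cm³.
Deposited infill = 0.20 × 258.7, so 51.74 cm³.
Total extruded = 60.3 + 51.74 = 112.04 cm³.
Mass = 112.04 × 1.24 = 138.9296 g.
Cost = 138.9296 g / 1000 × $29/kg = $4.03.

$4.03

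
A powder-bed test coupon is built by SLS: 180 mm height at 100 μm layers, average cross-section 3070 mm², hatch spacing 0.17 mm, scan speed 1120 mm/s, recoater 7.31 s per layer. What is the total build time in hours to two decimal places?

11.72 hours

Number of layers: 180 / 0.1 → 1800 (rounded up).
Per-layer scan distance: 3070 / 0.17 → 18058.8 mm.
Per-layer scan time = 18058.8 / 1120, so 16.1239 s.
Layer cycle = 16.1239 + 7.31 = 23.4339 s.
Total: 1800 × 23.4339 s = 42181.02 s → 11.72 hours.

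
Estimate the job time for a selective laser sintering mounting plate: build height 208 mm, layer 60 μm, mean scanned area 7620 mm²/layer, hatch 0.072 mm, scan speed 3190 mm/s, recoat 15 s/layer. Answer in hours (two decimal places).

46.40 hours

Layer count = ceil(208 / 0.06) = 3467.
Scan path per layer = 7620 / 0.072, so 105833.3 mm.
Scan time per layer = 105833.3 / 3190 = 33.1766 s.
Layer cycle = 33.1766 + 15, so 48.1766 s.
Total: 3467 × 48.1766 s = 167028.2722 s → 46.40 hours.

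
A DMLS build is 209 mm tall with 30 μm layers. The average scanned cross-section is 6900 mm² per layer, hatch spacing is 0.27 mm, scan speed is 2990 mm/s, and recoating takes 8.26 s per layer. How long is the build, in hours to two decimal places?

Number of layers: 209 / 0.03 → 6967 (rounded up).
Hatch length per layer: 6900 / 0.27 → 25555.6 mm.
Scan time per layer = 25555.6 / 2990 = 8.547 s.
Time per layer = 8.547 + 8.26, so 16.807 s.
6967 layers × 16.807 s/layer = 117094.369 s, i.e. 32.53 hours.

32.53 hours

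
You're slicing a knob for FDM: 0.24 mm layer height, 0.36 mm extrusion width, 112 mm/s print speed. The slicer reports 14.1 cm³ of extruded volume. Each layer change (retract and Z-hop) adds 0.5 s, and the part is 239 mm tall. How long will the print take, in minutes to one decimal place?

32.6 minutes

Bead cross-section = 0.24 × 0.36, so 0.0864 mm².
Total extruded path = 14100/0.0864 = 163194.4 mm.
Time extruding = 163194.4 / 112, so 1457.1 s.
Number of layers: 239 / 0.24 → 996 (rounded up).
Z-hop total: 996 × 0.5 → 498 s.
Total = 1457.1 + 498 = 1955.1 s = 32.6 minutes.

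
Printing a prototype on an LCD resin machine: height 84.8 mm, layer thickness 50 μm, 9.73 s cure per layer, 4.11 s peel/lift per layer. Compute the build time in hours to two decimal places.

Layer count = ceil(84.8 / 0.05) = 1696.
Each layer takes: 9.73 + 4.11 → 13.84 s.
Total = 1696 × 13.84 = 23472.64 s = 6.52 hours.

6.52 hours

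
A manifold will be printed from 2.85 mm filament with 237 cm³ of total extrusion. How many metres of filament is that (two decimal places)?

Cross-section of 2.85 mm filament: π·(2.85/2)² = 6.3794 mm².
Length = 237 cm³ / 6.3794 mm² = 237000 / 6.3794 = 37150.83 mm = 37.15 m.

37.15 m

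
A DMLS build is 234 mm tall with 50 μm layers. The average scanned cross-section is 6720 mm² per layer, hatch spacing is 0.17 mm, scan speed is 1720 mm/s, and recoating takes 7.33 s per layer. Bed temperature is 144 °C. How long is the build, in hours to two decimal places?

Number of layers: 234 / 0.05 → 4680 (rounded up).
Hatch length per layer = 6720 / 0.17, so 39529.4 mm.
Laser time per layer = 39529.4 / 1720 = 22.9822 s.
Layer cycle = 22.9822 + 7.33 = 30.3122 s.
Total: 4680 × 30.3122 s = 141861.096 s → 39.41 hours.

39.41 hours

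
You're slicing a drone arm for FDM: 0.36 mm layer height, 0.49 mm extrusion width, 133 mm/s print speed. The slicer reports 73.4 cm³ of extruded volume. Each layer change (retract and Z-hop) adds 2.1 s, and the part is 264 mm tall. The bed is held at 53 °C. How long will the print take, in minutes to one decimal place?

77.8 minutes

Line area = 0.36 × 0.49, so 0.1764 mm².
Toolpath length = 73.4 cm³ / 0.1764 mm² = 73400 / 0.1764 = 416099.8 mm.
Print-move time: 416099.8 / 133 → 3128.6 s.
Layer count = ceil(264 / 0.36) = 734.
Layer-change overhead = 734 × 2.1, so 1541.4 s.
Altogether 3128.6 + 1541.4 = 4670 s, i.e. 77.8 minutes.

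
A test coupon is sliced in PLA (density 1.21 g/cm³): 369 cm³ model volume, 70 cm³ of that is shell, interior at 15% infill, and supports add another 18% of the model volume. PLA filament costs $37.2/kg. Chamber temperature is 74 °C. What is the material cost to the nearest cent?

Infill region = 369 − 70 = 299 cm³.
Deposited infill = 0.15 × 299 = 44.85 cm³.
Support: 0.18 × 369 → 66.42 cm³.
Total extruded = 70 + 44.85 + 66.42, so 181.27 cm³.
Mass = 181.27 × 1.21 = 219.3367 g.
Cost = 219.3367 g / 1000 × $37.2/kg = $8.16.

$8.16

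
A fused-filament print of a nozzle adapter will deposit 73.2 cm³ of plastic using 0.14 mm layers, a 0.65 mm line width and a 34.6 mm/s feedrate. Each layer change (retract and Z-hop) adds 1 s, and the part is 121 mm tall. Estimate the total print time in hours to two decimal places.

Extrusion cross-section = 0.14 × 0.65, so 0.091 mm².
Toolpath length = 73.2 cm³ / 0.091 mm² = 73200 / 0.091 = 804395.6 mm.
Print-move time: 804395.6 / 34.6 → 23248.4 s.
Layer count = ceil(121 / 0.14) = 865.
Non-print overhead: 865 × 1 → 865 s.
Altogether 23248.4 + 865 = 24113.4 s, i.e. 6.70 hours.

6.70 hours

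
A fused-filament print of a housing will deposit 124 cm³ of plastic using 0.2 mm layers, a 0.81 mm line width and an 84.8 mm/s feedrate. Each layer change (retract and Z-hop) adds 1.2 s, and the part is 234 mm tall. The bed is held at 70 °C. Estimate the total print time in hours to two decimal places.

2.90 hours

Extrusion cross-section = 0.2 × 0.81 = 0.162 mm².
Toolpath length = 124 cm³ / 0.162 mm² = 124000 / 0.162 = 765432.1 mm.
Time extruding = 765432.1 / 84.8 = 9026.3 s.
Layers = ⌈234/0.2⌉ = 1170.
Z-hop total = 1170 × 1.2, so 1404 s.
Total = 9026.3 + 1404 = 10430.3 s = 2.90 hours.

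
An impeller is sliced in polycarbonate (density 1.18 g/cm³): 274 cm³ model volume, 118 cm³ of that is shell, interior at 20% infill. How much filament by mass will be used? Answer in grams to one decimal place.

Interior volume = 274 − 118, so 156 cm³.
Deposited infill: 0.20 × 156 → 31.2 cm³.
Total printed volume = 118 + 31.2 = 149.2 cm³.
Mass = 149.2 × 1.18, so 176.056 g.

176.1 g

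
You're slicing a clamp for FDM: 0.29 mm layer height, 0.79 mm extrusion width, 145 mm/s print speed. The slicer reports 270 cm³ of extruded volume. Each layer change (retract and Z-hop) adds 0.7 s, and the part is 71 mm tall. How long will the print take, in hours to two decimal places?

2.31 hours

Line area = 0.29 × 0.79, so 0.2291 mm².
Path length: 270000 mm³ / 0.2291 mm² → 1178524.7 mm.
Print-move time: 1178524.7 / 145 → 8127.8 s.
Layers = ⌈71/0.29⌉ = 245.
Z-hop total = 245 × 0.7 = 171.5 s.
Total = 8127.8 + 171.5 = 8299.3 s = 2.31 hours.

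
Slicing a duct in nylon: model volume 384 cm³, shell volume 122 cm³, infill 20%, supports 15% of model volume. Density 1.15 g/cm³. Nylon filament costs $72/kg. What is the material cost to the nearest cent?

$19.21

Volume inside the shell = 384 − 122, so 262 cm³.
Deposited infill = 0.20 × 262, so 52.4 cm³.
Support = 0.15 × 384, so 57.6 cm³.
Total printed volume: 122 + 52.4 + 57.6 → 232 cm³.
Mass = 232 × 1.15, so 266.8 g.
At $72/kg: 266.8/1000 × 72 = $19.21.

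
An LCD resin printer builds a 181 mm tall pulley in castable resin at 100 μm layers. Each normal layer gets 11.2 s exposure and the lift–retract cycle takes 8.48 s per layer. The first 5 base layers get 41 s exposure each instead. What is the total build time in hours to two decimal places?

Layer count = ceil(181 / 0.1) = 1810.
Burn-in layers = 5 × (41 + 8.48), so 247.4 s.
Regular layers = 1805 × (11.2 + 8.48), so 35522.4 s.
Total = 247.4 + 35522.4 = 35769.8 s = 9.94 hours.

9.94 hours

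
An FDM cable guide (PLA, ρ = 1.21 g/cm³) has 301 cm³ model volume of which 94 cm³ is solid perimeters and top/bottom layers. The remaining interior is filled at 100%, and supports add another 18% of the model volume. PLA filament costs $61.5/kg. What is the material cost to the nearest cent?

Volume inside the shell: 301 − 94 → 207 cm³.
Infill deposited = 1.00 × 207 = 207 cm³.
Support = 0.18 × 301 = 54.18 cm³.
Total printed volume = 94 + 207 + 54.18 = 355.18 cm³.
Mass = 355.18 × 1.21 = 429.7678 g.
Cost = 429.7678 g / 1000 × $61.5/kg = $26.43.

$26.43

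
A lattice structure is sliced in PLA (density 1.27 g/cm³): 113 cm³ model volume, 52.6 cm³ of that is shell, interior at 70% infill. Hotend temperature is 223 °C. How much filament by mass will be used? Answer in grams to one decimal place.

120.5 g

Interior volume = 113 − 52.6 = 60.4 cm³.
Deposited infill = 0.70 × 60.4, so 42.28 cm³.
Total extruded = 52.6 + 42.28 = 94.88 cm³.
Mass = 94.88 × 1.27 = 120.4976 g.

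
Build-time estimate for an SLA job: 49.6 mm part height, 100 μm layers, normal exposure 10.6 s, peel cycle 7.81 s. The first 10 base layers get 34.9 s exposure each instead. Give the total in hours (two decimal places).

2.60 hours

Number of layers: 49.6 / 0.1 → 496 (rounded up).
Bottom layers = 10 × (34.9 + 7.81) = 427.1 s.
Remaining layers = 486 × (10.6 + 7.81) = 8947.26 s.
Sum: 427.1 + 8947.26 = 9374.36 s → 2.60 hours.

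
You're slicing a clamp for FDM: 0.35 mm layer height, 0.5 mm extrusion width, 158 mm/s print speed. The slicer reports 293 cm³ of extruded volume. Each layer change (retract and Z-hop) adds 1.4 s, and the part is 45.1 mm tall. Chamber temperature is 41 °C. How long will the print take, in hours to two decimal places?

2.99 hours

Line area: 0.35 × 0.5 → 0.175 mm².
Total extruded path = 293000/0.175 = 1674285.7 mm.
Extrusion time = 1674285.7 / 158 = 10596.7 s.
Layer count = ceil(45.1 / 0.35) = 129.
Z-hop total: 129 × 1.4 → 180.6 s.
Total = 10596.7 + 180.6 = 10777.3 s = 2.99 hours.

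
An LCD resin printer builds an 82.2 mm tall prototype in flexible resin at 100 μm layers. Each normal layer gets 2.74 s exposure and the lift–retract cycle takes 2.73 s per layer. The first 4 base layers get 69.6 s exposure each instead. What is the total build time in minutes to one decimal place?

Layer count = ceil(82.2 / 0.1) = 822.
Base layers = 4 × (69.6 + 2.73), so 289.32 s.
Regular layers: 818 × (2.74 + 2.73) → 4474.46 s.
Total = 289.32 + 4474.46 = 4763.78 s = 79.4 minutes.

79.4 minutes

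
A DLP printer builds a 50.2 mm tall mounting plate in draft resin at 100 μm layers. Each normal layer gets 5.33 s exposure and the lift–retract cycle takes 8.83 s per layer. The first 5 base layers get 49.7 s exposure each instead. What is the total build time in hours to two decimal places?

2.04 hours

Layer count = ceil(50.2 / 0.1) = 502.
Burn-in layers: 5 × (49.7 + 8.83) → 292.65 s.
Remaining layers = 497 × (5.33 + 8.83) = 7037.52 s.
Total = 292.65 + 7037.52 = 7330.17 s = 2.04 hours.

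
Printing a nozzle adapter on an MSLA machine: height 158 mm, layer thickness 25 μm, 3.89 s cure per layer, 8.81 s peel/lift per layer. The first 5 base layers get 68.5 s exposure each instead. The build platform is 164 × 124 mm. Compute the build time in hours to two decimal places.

22.39 hours

Layer count = ceil(158 / 0.025) = 6320.
Base layers = 5 × (68.5 + 8.81), so 386.55 s.
Regular layers: 6315 × (3.89 + 8.81) → 80200.5 s.
Sum: 386.55 + 80200.5 = 80587.05 s → 22.39 hours.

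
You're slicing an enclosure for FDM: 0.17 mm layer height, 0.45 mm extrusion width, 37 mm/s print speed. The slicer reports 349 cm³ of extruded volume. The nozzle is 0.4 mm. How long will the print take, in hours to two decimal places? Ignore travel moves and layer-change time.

Bead cross-section = 0.17 × 0.45, so 0.0765 mm².
Total extruded path = 349000/0.0765 = 4562091.5 mm.
Extrusion time = 4562091.5 / 37, so 123299.8 s.
That's 123299.8 s → 34.25 hours.

34.25 hours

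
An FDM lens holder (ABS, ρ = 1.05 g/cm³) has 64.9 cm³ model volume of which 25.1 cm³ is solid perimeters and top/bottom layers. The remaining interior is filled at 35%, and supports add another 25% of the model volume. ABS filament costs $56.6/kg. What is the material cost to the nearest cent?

Volume inside the shell = 64.9 − 25.1 = 39.8 cm³.
Infill deposited = 0.35 × 39.8 = 13.93 cm³.
Support = 0.25 × 64.9 = 16.225 cm³.
Deposited volume: 25.1 + 13.93 + 16.225 → 55.255 cm³.
Mass = 55.255 × 1.05, so 58.01775 g.
At $56.6/kg: 58.01775/1000 × 56.6 = $3.28.

$3.28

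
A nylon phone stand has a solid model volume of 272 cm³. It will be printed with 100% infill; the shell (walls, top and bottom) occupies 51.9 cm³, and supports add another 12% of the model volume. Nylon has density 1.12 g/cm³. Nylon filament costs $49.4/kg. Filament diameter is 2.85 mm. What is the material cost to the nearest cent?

$16.86

Infill region = 272 − 51.9 = 220.1 cm³.
Infill deposited: 1.00 × 220.1 → 220.1 cm³.
Support = 0.12 × 272 = 32.64 cm³.
Total printed volume: 51.9 + 220.1 + 32.64 → 304.64 cm³.
Mass = 304.64 × 1.12 = 341.1968 g.
At $49.4/kg: 341.1968/1000 × 49.4 = $16.86.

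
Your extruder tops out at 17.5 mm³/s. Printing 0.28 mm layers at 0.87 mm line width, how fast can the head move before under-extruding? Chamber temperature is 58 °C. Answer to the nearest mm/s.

A = 0.28 × 0.87, so 0.2436 mm².
Max speed = 17.5 / 0.2436 = 71.84 ≈ 72 mm/s.

72 mm/s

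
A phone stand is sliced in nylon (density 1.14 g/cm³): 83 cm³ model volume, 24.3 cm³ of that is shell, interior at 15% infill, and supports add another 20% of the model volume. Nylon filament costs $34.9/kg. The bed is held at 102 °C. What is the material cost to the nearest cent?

$1.98

Infill region = 83 − 24.3, so 58.7 cm³.
Infill volume = 0.15 × 58.7 = 8.805 cm³.
Support = 0.20 × 83 = 16.6 cm³.
Total extruded: 24.3 + 8.805 + 16.6 → 49.705 cm³.
Mass: 49.705 × 1.14 → 56.6637 g.
Cost = 56.6637 g / 1000 × $34.9/kg = $1.98.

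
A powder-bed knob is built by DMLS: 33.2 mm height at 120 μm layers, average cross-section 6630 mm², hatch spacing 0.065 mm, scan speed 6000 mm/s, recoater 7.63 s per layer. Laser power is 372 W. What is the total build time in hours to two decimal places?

Layer count = ceil(33.2 / 0.12) = 277.
Hatch length per layer = 6630 / 0.065, so 102000 mm.
Laser time per layer: 102000 / 6000 → 17 s.
Layer cycle = 17 + 7.63 = 24.63 s.
Total: 277 × 24.63 s = 6822.51 s → 1.90 hours.

1.90 hours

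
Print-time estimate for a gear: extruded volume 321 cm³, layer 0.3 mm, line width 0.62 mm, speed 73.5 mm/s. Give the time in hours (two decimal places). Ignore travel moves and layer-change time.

6.52 hours

Bead cross-section = 0.3 × 0.62, so 0.186 mm².
Toolpath length = 321 cm³ / 0.186 mm² = 321000 / 0.186 = 1725806.5 mm.
Print-move time = 1725806.5 / 73.5 = 23480.4 s.
23480.4 s = 6.52 hours.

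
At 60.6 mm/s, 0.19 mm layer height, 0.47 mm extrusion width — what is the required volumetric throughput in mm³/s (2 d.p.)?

Extrusion cross-section: 0.19 × 0.47 → 0.0893 mm².
Volumetric flow = 60.6 × 0.0893 = 5.41 mm³/s.

5.41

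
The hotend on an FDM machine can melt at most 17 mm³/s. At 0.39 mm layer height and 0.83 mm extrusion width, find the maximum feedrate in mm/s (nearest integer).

53 mm/s

A: 0.39 × 0.83 → 0.3237 mm².
Max speed = 17 / 0.3237 = 52.52 ≈ 53 mm/s.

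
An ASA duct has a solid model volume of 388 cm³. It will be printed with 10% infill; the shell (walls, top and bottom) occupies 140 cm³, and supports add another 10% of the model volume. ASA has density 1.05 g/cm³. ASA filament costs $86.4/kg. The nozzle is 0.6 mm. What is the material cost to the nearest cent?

Volume inside the shell = 388 − 140 = 248 cm³.
Infill deposited: 0.10 × 248 → 24.8 cm³.
Support = 0.10 × 388, so 38.8 cm³.
Total printed volume = 140 + 24.8 + 38.8, so 203.6 cm³.
Mass = 203.6 × 1.05 = 213.78 g.
Cost = 213.78 g / 1000 × $86.4/kg = $18.47.

$18.47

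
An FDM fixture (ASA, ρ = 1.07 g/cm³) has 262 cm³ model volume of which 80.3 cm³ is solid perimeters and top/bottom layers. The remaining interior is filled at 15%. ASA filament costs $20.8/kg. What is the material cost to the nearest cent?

Interior volume: 262 − 80.3 → 181.7 cm³.
Deposited infill = 0.15 × 181.7 = 27.255 cm³.
Total extruded = 80.3 + 27.255, so 107.555 cm³.
Mass: 107.555 × 1.07 → 115.08385 g.
Cost = 115.08385 g / 1000 × $20.8/kg = $2.39.

$2.39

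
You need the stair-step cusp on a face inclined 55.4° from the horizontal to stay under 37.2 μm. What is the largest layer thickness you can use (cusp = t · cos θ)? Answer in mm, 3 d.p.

cos(55.4°) = 0.5678; t_max = 0.0372/0.5678 = 0.066 mm.

0.066 mm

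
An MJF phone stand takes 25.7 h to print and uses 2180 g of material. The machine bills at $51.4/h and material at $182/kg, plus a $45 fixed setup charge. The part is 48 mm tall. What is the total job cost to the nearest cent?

Machine-time cost = 51.4 × 25.7, so $1320.98.
Material charge = 182 × 2180/1000 = $396.76.
Adding setup: 1320.98 + 396.76 + 45 → $1762.74.

$1762.74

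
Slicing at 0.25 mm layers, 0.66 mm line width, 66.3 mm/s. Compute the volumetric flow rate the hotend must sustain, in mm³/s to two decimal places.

10.94

A = 0.25 × 0.66 = 0.165 mm².
Q = v·A = 66.3 × 0.165 = 10.94 mm³/s.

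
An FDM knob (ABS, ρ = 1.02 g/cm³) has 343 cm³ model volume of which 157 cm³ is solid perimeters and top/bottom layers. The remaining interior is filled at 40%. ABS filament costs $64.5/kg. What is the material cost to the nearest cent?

$15.22

Infill region = 343 − 157 = 186 cm³.
Deposited infill = 0.40 × 186 = 74.4 cm³.
Deposited volume = 157 + 74.4 = 231.4 cm³.
Mass = 231.4 × 1.02, so 236.028 g.
Cost = 236.028 g / 1000 × $64.5/kg = $15.22.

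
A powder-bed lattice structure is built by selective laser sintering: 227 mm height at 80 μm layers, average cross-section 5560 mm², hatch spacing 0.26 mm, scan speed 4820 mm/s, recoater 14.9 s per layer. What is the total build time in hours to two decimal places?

Number of layers: 227 / 0.08 → 2838 (rounded up).
Per-layer scan distance = 5560 / 0.26 = 21384.6 mm.
Scan time per layer = 21384.6 / 4820, so 4.4366 s.
Layer cycle = 4.4366 + 14.9 = 19.3366 s.
Total: 2838 × 19.3366 s = 54877.2708 s → 15.24 hours.

15.24 hours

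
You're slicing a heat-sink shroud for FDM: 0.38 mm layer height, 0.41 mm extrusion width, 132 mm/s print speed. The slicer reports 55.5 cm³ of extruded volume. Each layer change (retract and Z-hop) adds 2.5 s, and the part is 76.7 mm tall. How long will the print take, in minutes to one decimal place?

Line area = 0.38 × 0.41 = 0.1558 mm².
Path length: 55500 mm³ / 0.1558 mm² → 356225.9 mm.
Extrusion time: 356225.9 / 132 → 2698.7 s.
Layer count = ceil(76.7 / 0.38) = 202.
Layer-change overhead = 202 × 2.5, so 505 s.
Altogether 2698.7 + 505 = 3203.7 s, i.e. 53.4 minutes.

53.4 minutes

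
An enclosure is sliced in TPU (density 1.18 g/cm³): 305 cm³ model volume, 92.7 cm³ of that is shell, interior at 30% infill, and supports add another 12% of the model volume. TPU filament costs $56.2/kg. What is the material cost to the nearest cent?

$12.80

Volume inside the shell: 305 − 92.7 → 212.3 cm³.
Infill deposited = 0.30 × 212.3 = 63.69 cm³.
Support = 0.12 × 305 = 36.6 cm³.
Total printed volume = 92.7 + 63.69 + 36.6 = 192.99 cm³.
Mass = 192.99 × 1.18, so 227.7282 g.
At $56.2/kg: 227.7282/1000 × 56.2 = $12.80.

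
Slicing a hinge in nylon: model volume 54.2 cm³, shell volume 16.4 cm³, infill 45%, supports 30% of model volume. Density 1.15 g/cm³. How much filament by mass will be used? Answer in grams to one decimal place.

57.1 g

Infill region = 54.2 − 16.4 = 37.8 cm³.
Infill deposited = 0.45 × 37.8 = 17.01 cm³.
Support = 0.30 × 54.2 = 16.26 cm³.
Total extruded = 16.4 + 17.01 + 16.26, so 49.67 cm³.
Mass = 49.67 × 1.15, so 57.1205 g.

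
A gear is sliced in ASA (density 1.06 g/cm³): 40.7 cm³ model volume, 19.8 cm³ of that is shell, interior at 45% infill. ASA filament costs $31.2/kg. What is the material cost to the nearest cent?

Volume inside the shell: 40.7 − 19.8 → 20.9 cm³.
Deposited infill = 0.45 × 20.9 = 9.405 cm³.
Deposited volume = 19.8 + 9.405 = 29.205 cm³.
Mass = 29.205 × 1.06 = 30.9573 g.
At $31.2/kg: 30.9573/1000 × 31.2 = $0.97.

$0.97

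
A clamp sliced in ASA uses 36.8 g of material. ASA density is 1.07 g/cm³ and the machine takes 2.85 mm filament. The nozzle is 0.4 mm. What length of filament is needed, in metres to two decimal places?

Volume = 36.8 g / 1.07 g·cm⁻³ = 34.3925 cm³ = 34392.5 mm³.
Cross-section of 2.85 mm filament: π·(2.85/2)² = 6.3794 mm².
L = V/A = 34392.5/6.3794 = 5391.18 mm → 5.39 m.

5.39 m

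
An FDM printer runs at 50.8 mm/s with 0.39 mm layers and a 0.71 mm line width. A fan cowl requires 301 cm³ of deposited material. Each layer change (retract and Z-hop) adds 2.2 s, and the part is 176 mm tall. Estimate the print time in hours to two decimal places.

Bead cross-section: 0.39 × 0.71 → 0.2769 mm².
Toolpath length = 301 cm³ / 0.2769 mm² = 301000 / 0.2769 = 1087035 mm.
Time extruding: 1087035 / 50.8 → 21398.3 s.
Layer count = ceil(176 / 0.39) = 452.
Non-print overhead = 452 × 2.2 = 994.4 s.
Total = 21398.3 + 994.4 = 22392.7 s = 6.22 hours.

6.22 hours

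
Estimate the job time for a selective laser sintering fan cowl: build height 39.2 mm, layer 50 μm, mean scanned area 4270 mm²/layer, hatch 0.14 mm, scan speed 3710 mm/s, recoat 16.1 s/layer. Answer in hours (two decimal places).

5.30 hours

Layers = ⌈39.2/0.05⌉ = 784.
Per-layer scan distance = 4270 / 0.14 = 30500 mm.
Laser time per layer = 30500 / 3710 = 8.221 s.
Per-layer time = 8.221 + 16.1 = 24.321 s.
784 layers × 24.321 s/layer = 19067.664 s, i.e. 5.30 hours.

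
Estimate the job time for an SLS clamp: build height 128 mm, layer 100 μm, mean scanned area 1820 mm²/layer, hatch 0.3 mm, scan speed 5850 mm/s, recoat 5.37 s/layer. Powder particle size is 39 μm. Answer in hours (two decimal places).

Layer count = ceil(128 / 0.1) = 1280.
Per-layer scan distance = 1820 / 0.3 = 6066.7 mm.
Per-layer scan time = 6066.7 / 5850, so 1.037 s.
Layer cycle = 1.037 + 5.37 = 6.407 s.
Total: 1280 × 6.407 s = 8200.96 s → 2.28 hours.

2.28 hours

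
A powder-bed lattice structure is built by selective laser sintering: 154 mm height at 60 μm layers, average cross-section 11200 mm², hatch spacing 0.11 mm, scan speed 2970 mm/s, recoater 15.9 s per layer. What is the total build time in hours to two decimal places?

35.78 hours

Layer count = ceil(154 / 0.06) = 2567.
Per-layer scan distance = 11200 / 0.11 = 101818.2 mm.
Per-layer scan time: 101818.2 / 2970 → 34.2822 s.
Per-layer time = 34.2822 + 15.9 = 50.1822 s.
Total: 2567 × 50.1822 s = 128817.7074 s → 35.78 hours.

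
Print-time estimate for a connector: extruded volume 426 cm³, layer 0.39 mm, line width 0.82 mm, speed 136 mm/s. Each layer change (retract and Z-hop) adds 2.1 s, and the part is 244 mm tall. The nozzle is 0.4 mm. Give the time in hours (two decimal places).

Bead cross-section = 0.39 × 0.82, so 0.3198 mm².
Toolpath length = 426 cm³ / 0.3198 mm² = 426000 / 0.3198 = 1332082.6 mm.
Print-move time = 1332082.6 / 136 = 9794.7 s.
Number of layers: 244 / 0.39 → 626 (rounded up).
Non-print overhead = 626 × 2.1, so 1314.6 s.
Altogether 9794.7 + 1314.6 = 11109.3 s, i.e. 3.09 hours.

3.09 hours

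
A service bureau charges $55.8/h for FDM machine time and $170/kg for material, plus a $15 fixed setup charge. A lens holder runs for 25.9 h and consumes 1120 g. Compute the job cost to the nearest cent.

$1650.62

Machine cost: 55.8 × 25.9 → $1445.22.
Material cost = 170 × 1120/1000, so $190.40.
Total = 1445.22 + 190.40 + 15 = $1650.62.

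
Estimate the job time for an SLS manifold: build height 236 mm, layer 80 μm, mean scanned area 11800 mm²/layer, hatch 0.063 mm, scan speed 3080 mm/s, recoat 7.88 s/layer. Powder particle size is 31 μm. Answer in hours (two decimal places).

56.29 hours

Layers = ⌈236/0.08⌉ = 2950.
Scan path per layer = 11800 / 0.063 = 187301.6 mm.
Per-layer scan time = 187301.6 / 3080, so 60.8122 s.
Time per layer = 60.8122 + 7.88, so 68.6922 s.
Total: 2950 × 68.6922 s = 202641.99 s → 56.29 hours.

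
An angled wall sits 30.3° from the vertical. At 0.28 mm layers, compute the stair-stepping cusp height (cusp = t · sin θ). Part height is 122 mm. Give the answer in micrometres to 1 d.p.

sin(30.3°) = 0.5045, so cusp = 0.28 × 0.5045 = 0.14126 mm → 141.3 μm.

141.3 μm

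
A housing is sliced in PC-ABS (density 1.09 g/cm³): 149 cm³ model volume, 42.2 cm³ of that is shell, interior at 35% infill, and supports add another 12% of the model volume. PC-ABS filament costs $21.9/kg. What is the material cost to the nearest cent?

Infill region: 149 − 42.2 → 106.8 cm³.
Deposited infill = 0.35 × 106.8 = 37.38 cm³.
Support: 0.12 × 149 → 17.88 cm³.
Deposited volume: 42.2 + 37.38 + 17.88 → 97.46 cm³.
Mass = 97.46 × 1.09 = 106.2314 g.
At $21.9/kg: 106.2314/1000 × 21.9 = $2.33.

$2.33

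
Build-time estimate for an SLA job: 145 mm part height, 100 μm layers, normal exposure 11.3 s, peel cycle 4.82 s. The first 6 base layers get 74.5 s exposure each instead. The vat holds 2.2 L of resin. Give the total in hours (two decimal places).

6.60 hours

Layer count = ceil(145 / 0.1) = 1450.
Bottom layers = 6 × (74.5 + 4.82), so 475.92 s.
Normal layers: 1444 × (11.3 + 4.82) → 23277.28 s.
Sum: 475.92 + 23277.28 = 23753.2 s → 6.60 hours.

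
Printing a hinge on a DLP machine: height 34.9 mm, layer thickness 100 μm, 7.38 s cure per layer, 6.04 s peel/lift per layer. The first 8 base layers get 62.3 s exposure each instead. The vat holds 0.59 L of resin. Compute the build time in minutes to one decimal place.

Layers = ⌈34.9/0.1⌉ = 349.
Burn-in layers = 8 × (62.3 + 6.04), so 546.72 s.
Normal layers = 341 × (7.38 + 6.04) = 4576.22 s.
Total = 546.72 + 4576.22 = 5122.94 s = 85.4 minutes.

85.4 minutes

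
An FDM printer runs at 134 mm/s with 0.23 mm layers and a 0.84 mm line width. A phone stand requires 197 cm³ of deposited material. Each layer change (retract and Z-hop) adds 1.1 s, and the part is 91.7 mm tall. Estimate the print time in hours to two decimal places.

2.24 hours

Line area: 0.23 × 0.84 → 0.1932 mm².
Toolpath length = 197 cm³ / 0.1932 mm² = 197000 / 0.1932 = 1019668.7 mm.
Print-move time: 1019668.7 / 134 → 7609.5 s.
Layers = ⌈91.7/0.23⌉ = 399.
Z-hop total = 399 × 1.1 = 438.9 s.
Altogether 7609.5 + 438.9 = 8048.4 s, i.e. 2.24 hours.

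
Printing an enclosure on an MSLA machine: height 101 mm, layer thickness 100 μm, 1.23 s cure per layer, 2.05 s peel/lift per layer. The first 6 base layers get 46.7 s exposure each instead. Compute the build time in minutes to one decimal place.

59.8 minutes

Layers = ⌈101/0.1⌉ = 1010.
Burn-in layers = 6 × (46.7 + 2.05) = 292.5 s.
Remaining layers: 1004 × (1.23 + 2.05) → 3293.12 s.
Sum: 292.5 + 3293.12 = 3585.62 s → 59.8 minutes.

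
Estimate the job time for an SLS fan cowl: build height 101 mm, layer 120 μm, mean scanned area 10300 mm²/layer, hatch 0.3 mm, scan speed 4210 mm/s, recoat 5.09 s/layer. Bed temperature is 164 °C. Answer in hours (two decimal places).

Layers = ⌈101/0.12⌉ = 842.
Scan path per layer = 10300 / 0.3, so 34333.3 mm.
Laser time per layer = 34333.3 / 4210 = 8.1552 s.
Time per layer = 8.1552 + 5.09 = 13.2452 s.
Total: 842 × 13.2452 s = 11152.4584 s → 3.10 hours.

3.10 hours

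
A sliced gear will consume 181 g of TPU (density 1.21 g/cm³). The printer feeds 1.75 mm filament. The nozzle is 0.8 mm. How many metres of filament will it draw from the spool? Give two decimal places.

62.19 m

Volume = 181 g / 1.21 g·cm⁻³ = 149.5868 cm³ = 149586.8 mm³.
A = π r² = π × 0.875² = 2.4053 mm².
L = V/A = 149586.8/2.4053 = 62190.5 mm → 62.19 m.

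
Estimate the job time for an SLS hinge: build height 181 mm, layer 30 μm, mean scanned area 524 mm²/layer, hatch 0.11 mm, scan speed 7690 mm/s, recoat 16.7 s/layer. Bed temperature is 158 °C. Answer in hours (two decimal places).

29.03 hours

Number of layers: 181 / 0.03 → 6034 (rounded up).
Per-layer scan distance = 524 / 0.11 = 4763.6 mm.
Laser time per layer = 4763.6 / 7690 = 0.6195 s.
Per-layer time = 0.6195 + 16.7 = 17.3195 s.
Build time = 6034 × 17.3195 = 104505.863 s = 29.03 hours.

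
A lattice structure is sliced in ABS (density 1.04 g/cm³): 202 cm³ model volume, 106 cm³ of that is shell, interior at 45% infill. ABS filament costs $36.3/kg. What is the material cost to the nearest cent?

Volume inside the shell = 202 − 106, so 96 cm³.
Deposited infill = 0.45 × 96, so 43.2 cm³.
Deposited volume = 106 + 43.2 = 149.2 cm³.
Mass: 149.2 × 1.04 → 155.168 g.
Cost = 155.168 g / 1000 × $36.3/kg = $5.63.

$5.63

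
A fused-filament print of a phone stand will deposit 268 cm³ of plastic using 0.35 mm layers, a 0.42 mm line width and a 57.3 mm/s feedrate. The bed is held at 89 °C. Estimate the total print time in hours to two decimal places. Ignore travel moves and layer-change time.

Extrusion cross-section = 0.35 × 0.42, so 0.147 mm².
Total extruded path = 268000/0.147 = 1823129.3 mm.
Print-move time: 1823129.3 / 57.3 → 31817.3 s.
31817.3 s = 8.84 hours.

8.84 hours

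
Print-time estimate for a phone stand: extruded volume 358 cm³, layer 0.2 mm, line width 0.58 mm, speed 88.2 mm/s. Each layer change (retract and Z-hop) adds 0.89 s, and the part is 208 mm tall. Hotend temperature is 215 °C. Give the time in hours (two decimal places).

Line area = 0.2 × 0.58, so 0.116 mm².
Path length: 358000 mm³ / 0.116 mm² → 3086206.9 mm.
Time extruding: 3086206.9 / 88.2 → 34991 s.
Layers = ⌈208/0.2⌉ = 1040.
Non-print overhead: 1040 × 0.89 → 925.6 s.
Altogether 34991 + 925.6 = 35916.6 s, i.e. 9.98 hours.

9.98 hours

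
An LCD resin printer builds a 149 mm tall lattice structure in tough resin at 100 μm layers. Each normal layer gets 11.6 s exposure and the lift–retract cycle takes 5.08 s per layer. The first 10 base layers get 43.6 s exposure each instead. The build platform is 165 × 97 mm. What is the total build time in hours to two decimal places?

6.99 hours

Layer count = ceil(149 / 0.1) = 1490.
Bottom layers: 10 × (43.6 + 5.08) → 486.8 s.
Regular layers = 1480 × (11.6 + 5.08) = 24686.4 s.
Total = 486.8 + 24686.4 = 25173.2 s = 6.99 hours.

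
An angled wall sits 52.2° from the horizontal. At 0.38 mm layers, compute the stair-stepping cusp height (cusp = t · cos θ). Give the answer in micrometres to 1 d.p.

cos(52.2°) = 0.6129, so cusp = 0.38 × 0.6129 = 0.232902 mm → 232.9 μm.

232.9 μm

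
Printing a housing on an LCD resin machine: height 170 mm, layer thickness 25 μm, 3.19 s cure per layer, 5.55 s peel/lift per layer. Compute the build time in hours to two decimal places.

Number of layers: 170 / 0.025 → 6800 (rounded up).
Per-layer time = 3.19 + 5.55, so 8.74 s.
Build time: 6800 × 8.74 s = 59432 s, i.e. 16.51 hours.

16.51 hours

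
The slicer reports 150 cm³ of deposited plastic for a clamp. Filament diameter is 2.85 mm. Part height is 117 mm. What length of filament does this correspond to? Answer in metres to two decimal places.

Filament cross-section = π × (2.85/2)² = 6.3794 mm².
L = 150000 mm³ / 6.3794 mm² = 23513.18 mm, i.e. 23.51 m.

23.51 m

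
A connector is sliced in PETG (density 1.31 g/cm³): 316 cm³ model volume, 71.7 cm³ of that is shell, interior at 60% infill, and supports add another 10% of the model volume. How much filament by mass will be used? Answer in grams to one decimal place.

327.3 g

Volume inside the shell: 316 − 71.7 → 244.3 cm³.
Deposited infill: 0.60 × 244.3 → 146.58 cm³.
Support: 0.10 × 316 → 31.6 cm³.
Deposited volume: 71.7 + 146.58 + 31.6 → 249.88 cm³.
Mass: 249.88 × 1.31 → 327.3428 g.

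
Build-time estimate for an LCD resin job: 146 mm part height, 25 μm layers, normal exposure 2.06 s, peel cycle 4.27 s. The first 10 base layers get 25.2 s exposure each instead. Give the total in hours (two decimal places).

10.33 hours

Number of layers: 146 / 0.025 → 5840 (rounded up).
Base layers = 10 × (25.2 + 4.27), so 294.7 s.
Remaining layers: 5830 × (2.06 + 4.27) → 36903.9 s.
Total = 294.7 + 36903.9 = 37198.6 s = 10.33 hours.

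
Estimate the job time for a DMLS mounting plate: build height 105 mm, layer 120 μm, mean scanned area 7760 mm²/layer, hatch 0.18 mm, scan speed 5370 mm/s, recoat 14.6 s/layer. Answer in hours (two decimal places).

5.50 hours

Layer count = ceil(105 / 0.12) = 875.
Scan path per layer: 7760 / 0.18 → 43111.1 mm.
Scan time per layer: 43111.1 / 5370 → 8.0281 s.
Layer cycle = 8.0281 + 14.6 = 22.6281 s.
Build time = 875 × 22.6281 = 19799.5875 s = 5.50 hours.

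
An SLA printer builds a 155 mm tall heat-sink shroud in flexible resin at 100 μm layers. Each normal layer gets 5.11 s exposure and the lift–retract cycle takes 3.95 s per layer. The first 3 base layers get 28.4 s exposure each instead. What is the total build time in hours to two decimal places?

Layer count = ceil(155 / 0.1) = 1550.
Burn-in layers = 3 × (28.4 + 3.95), so 97.05 s.
Normal layers = 1547 × (5.11 + 3.95), so 14015.82 s.
Sum: 97.05 + 14015.82 = 14112.87 s → 3.92 hours.

3.92 hours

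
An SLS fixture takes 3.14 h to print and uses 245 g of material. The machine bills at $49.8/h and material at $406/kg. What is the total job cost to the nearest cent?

$255.84

Time charge: 49.8 × 3.14 → $156.372.
Material charge = 406 × 245/1000 = $99.47.
Total = 156.372 + 99.47 = 255.842 ≈ $255.84.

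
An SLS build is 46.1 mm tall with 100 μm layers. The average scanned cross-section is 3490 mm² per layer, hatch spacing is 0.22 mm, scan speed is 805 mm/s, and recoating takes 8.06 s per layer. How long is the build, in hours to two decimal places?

3.56 hours

Number of layers: 46.1 / 0.1 → 461 (rounded up).
Scan path per layer = 3490 / 0.22 = 15863.6 mm.
Per-layer scan time = 15863.6 / 805, so 19.7063 s.
Layer cycle = 19.7063 + 8.06, so 27.7663 s.
Total: 461 × 27.7663 s = 12800.2643 s → 3.56 hours.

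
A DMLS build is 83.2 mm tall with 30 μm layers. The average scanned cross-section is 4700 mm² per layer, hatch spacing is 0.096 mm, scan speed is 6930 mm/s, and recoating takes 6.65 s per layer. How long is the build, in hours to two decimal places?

10.57 hours

Layers = ⌈83.2/0.03⌉ = 2774.
Scan path per layer = 4700 / 0.096 = 48958.3 mm.
Per-layer scan time = 48958.3 / 6930 = 7.0647 s.
Time per layer = 7.0647 + 6.65 = 13.7147 s.
Total: 2774 × 13.7147 s = 38044.5778 s → 10.57 hours.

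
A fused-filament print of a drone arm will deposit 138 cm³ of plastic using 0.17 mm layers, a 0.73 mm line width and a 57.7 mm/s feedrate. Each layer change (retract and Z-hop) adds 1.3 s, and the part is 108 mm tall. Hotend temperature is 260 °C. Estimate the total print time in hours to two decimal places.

5.58 hours

Line area = 0.17 × 0.73, so 0.1241 mm².
Path length: 138000 mm³ / 0.1241 mm² → 1112006.4 mm.
Print-move time = 1112006.4 / 57.7 = 19272.2 s.
Layers = ⌈108/0.17⌉ = 636.
Layer-change overhead = 636 × 1.3, so 826.8 s.
Total = 19272.2 + 826.8 = 20099 s = 5.58 hours.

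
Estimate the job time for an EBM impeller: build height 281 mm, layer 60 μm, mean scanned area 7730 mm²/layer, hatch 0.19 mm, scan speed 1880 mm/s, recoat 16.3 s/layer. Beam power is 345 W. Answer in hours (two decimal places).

49.36 hours

Layer count = ceil(281 / 0.06) = 4684.
Per-layer scan distance = 7730 / 0.19 = 40684.2 mm.
Beam time per layer: 40684.2 / 1880 → 21.6405 s.
Per-layer time = 21.6405 + 16.3, so 37.9405 s.
4684 layers × 37.9405 s/layer = 177713.302 s, i.e. 49.36 hours.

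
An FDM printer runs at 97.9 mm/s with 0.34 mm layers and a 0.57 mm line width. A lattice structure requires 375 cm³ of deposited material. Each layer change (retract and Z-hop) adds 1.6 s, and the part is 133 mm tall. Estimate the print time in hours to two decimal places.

Extrusion cross-section = 0.34 × 0.57, so 0.1938 mm².
Toolpath length = 375 cm³ / 0.1938 mm² = 375000 / 0.1938 = 1934984.5 mm.
Time extruding = 1934984.5 / 97.9 = 19764.9 s.
Layer count = ceil(133 / 0.34) = 392.
Layer-change overhead = 392 × 1.6, so 627.2 s.
Total = 19764.9 + 627.2 = 20392.1 s = 5.66 hours.

5.66 hours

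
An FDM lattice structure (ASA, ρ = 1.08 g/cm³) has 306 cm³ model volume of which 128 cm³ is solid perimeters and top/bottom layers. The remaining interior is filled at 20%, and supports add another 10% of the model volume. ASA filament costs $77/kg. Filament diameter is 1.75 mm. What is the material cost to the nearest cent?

$16.15

Volume inside the shell = 306 − 128 = 178 cm³.
Infill deposited: 0.20 × 178 → 35.6 cm³.
Support = 0.10 × 306, so 30.6 cm³.
Deposited volume = 128 + 35.6 + 30.6, so 194.2 cm³.
Mass: 194.2 × 1.08 → 209.736 g.
At $77/kg: 209.736/1000 × 77 = $16.15.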